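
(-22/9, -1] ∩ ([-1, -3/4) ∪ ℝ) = (-22/9, -1]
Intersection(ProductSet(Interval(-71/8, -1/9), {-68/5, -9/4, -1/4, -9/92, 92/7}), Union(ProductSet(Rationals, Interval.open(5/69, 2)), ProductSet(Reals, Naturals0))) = EmptySet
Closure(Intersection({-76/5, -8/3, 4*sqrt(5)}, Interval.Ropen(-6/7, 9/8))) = EmptySet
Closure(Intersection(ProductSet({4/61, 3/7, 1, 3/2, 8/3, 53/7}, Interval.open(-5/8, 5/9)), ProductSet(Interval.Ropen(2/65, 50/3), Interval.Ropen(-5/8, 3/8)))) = ProductSet({4/61, 3/7, 1, 3/2, 8/3, 53/7}, Interval(-5/8, 3/8))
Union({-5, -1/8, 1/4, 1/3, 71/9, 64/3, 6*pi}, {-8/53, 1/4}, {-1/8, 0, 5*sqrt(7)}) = {-5, -8/53, -1/8, 0, 1/4, 1/3, 71/9, 64/3, 5*sqrt(7), 6*pi}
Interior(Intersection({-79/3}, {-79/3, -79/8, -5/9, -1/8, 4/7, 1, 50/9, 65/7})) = EmptySet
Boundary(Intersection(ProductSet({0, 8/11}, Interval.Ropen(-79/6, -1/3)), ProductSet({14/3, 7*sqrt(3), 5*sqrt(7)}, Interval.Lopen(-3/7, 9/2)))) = EmptySet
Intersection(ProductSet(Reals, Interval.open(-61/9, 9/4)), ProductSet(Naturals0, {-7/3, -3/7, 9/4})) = ProductSet(Naturals0, {-7/3, -3/7})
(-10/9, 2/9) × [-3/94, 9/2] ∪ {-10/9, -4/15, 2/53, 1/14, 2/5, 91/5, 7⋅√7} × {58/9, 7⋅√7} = ((-10/9, 2/9) × [-3/94, 9/2]) ∪ ({-10/9, -4/15, 2/53, 1/14, 2/5, 91/5, 7⋅√7} × {58/9, 7⋅√7})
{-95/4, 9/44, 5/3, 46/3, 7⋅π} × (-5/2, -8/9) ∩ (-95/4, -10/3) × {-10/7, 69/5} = ∅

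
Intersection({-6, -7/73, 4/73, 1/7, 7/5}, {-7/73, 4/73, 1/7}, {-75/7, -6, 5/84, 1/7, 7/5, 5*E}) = {1/7}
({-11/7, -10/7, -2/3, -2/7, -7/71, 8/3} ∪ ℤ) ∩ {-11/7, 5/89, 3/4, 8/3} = {-11/7, 8/3}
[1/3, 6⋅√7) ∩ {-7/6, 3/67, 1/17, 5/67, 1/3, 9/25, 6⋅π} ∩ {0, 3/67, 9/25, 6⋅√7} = {9/25}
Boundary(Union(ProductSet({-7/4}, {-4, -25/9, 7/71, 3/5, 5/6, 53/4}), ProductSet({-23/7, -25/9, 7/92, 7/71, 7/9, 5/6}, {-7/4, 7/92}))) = Union(ProductSet({-7/4}, {-4, -25/9, 7/71, 3/5, 5/6, 53/4}), ProductSet({-23/7, -25/9, 7/92, 7/71, 7/9, 5/6}, {-7/4, 7/92}))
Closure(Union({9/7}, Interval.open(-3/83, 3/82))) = Union({9/7}, Interval(-3/83, 3/82))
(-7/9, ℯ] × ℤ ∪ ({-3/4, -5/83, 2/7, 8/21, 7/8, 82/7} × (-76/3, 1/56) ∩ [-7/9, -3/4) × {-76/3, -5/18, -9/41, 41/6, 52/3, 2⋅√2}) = (-7/9, ℯ] × ℤ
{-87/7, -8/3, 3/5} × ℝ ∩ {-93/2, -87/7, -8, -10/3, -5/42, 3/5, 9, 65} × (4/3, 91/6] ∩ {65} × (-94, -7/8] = ∅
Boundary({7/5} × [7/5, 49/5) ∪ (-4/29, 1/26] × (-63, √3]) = ({7/5} × [7/5, 49/5]) ∪ ({-4/29, 1/26} × [-63, √3]) ∪ ([-4/29, 1/26] × {-63, √3})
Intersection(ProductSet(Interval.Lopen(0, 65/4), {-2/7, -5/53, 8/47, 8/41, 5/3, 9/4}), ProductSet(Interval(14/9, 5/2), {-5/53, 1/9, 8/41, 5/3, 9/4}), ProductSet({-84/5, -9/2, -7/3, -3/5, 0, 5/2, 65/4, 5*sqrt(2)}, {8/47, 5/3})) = ProductSet({5/2}, {5/3})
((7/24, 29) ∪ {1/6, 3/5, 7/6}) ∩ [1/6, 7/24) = {1/6}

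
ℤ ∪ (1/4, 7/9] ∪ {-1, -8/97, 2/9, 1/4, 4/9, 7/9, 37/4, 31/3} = ℤ ∪ {-8/97, 2/9, 37/4, 31/3} ∪ [1/4, 7/9]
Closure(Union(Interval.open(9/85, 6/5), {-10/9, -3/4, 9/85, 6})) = Union({-10/9, -3/4, 6}, Interval(9/85, 6/5))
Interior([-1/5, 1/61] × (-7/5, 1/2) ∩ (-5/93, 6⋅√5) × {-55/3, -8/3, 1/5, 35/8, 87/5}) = ∅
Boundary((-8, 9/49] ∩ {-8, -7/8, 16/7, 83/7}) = {-7/8}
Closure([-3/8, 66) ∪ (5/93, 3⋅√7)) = [-3/8, 66]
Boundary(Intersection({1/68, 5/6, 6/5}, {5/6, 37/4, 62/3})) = {5/6}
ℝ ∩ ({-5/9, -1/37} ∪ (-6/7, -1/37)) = (-6/7, -1/37]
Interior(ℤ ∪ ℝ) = ℝ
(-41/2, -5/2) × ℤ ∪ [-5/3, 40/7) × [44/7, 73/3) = ((-41/2, -5/2) × ℤ) ∪ ([-5/3, 40/7) × [44/7, 73/3))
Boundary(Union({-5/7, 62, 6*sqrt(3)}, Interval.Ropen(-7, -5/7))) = {-7, -5/7, 62, 6*sqrt(3)}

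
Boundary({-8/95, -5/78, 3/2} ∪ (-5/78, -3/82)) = {-8/95, -5/78, -3/82, 3/2}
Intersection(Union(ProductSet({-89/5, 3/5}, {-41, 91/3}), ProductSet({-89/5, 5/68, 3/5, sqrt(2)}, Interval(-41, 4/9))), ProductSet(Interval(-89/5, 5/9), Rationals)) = Union(ProductSet({-89/5}, {-41, 91/3}), ProductSet({-89/5, 5/68}, Intersection(Interval(-41, 4/9), Rationals)))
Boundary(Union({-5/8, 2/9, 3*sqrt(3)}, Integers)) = Union({-5/8, 2/9, 3*sqrt(3)}, Integers)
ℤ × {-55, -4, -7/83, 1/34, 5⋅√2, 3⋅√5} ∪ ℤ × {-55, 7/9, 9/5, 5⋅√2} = ℤ × {-55, -4, -7/83, 1/34, 7/9, 9/5, 5⋅√2, 3⋅√5}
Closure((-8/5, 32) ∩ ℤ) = {-1, 0, …, 31}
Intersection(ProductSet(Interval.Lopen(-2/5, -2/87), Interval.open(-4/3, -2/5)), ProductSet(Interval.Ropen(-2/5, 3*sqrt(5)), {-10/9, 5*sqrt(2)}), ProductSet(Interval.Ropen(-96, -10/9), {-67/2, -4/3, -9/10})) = EmptySet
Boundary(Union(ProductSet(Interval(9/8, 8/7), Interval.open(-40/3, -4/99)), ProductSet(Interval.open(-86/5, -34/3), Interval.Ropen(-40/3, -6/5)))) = Union(ProductSet({-86/5, -34/3}, Interval(-40/3, -6/5)), ProductSet({9/8, 8/7}, Interval(-40/3, -4/99)), ProductSet(Interval(-86/5, -34/3), {-40/3, -6/5}), ProductSet(Interval(9/8, 8/7), {-40/3, -4/99}))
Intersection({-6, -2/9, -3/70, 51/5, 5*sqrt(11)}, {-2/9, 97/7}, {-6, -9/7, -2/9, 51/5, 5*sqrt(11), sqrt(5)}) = {-2/9}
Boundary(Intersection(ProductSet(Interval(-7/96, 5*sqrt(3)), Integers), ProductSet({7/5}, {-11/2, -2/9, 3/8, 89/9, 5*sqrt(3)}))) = EmptySet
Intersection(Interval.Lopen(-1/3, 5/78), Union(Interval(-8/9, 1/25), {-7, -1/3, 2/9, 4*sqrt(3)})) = Interval.Lopen(-1/3, 1/25)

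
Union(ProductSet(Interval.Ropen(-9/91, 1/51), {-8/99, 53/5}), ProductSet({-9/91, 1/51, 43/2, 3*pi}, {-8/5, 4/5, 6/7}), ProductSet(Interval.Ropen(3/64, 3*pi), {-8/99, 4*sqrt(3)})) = Union(ProductSet({-9/91, 1/51, 43/2, 3*pi}, {-8/5, 4/5, 6/7}), ProductSet(Interval.Ropen(-9/91, 1/51), {-8/99, 53/5}), ProductSet(Interval.Ropen(3/64, 3*pi), {-8/99, 4*sqrt(3)}))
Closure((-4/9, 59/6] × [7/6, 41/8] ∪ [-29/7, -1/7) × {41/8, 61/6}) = ([-29/7, -1/7] × {41/8, 61/6}) ∪ ([-4/9, 59/6] × [7/6, 41/8])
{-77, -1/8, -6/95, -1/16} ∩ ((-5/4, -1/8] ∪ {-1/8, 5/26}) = {-1/8}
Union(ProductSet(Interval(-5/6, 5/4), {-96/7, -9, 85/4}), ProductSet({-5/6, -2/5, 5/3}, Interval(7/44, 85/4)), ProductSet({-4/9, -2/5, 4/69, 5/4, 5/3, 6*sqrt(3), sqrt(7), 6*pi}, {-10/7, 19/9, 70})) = Union(ProductSet({-5/6, -2/5, 5/3}, Interval(7/44, 85/4)), ProductSet({-4/9, -2/5, 4/69, 5/4, 5/3, 6*sqrt(3), sqrt(7), 6*pi}, {-10/7, 19/9, 70}), ProductSet(Interval(-5/6, 5/4), {-96/7, -9, 85/4}))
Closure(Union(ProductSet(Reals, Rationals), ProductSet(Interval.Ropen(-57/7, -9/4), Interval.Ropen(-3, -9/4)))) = Union(ProductSet(Interval.Ropen(-57/7, -9/4), Interval.Ropen(-3, -9/4)), ProductSet(Reals, Union(Interval(-oo, -3), Interval(-9/4, oo), Rationals)), ProductSet(Union(Interval(-oo, -57/7), Interval(-9/4, oo)), Reals))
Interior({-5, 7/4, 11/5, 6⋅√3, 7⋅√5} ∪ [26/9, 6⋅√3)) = (26/9, 6⋅√3)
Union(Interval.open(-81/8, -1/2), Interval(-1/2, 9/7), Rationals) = Union(Interval(-81/8, 9/7), Rationals)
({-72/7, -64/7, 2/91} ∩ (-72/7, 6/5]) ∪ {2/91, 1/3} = {-64/7, 2/91, 1/3}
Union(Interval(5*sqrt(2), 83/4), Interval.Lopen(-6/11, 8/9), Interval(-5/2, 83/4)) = Interval(-5/2, 83/4)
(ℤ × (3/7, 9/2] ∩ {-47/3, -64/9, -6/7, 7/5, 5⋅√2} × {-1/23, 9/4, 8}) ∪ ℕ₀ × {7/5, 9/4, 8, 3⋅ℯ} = ℕ₀ × {7/5, 9/4, 8, 3⋅ℯ}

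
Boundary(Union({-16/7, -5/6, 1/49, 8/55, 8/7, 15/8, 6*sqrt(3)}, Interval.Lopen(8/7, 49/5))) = {-16/7, -5/6, 1/49, 8/55, 8/7, 49/5, 6*sqrt(3)}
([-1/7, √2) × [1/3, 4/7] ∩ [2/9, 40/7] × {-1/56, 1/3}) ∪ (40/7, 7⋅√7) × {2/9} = ([2/9, √2) × {1/3}) ∪ ((40/7, 7⋅√7) × {2/9})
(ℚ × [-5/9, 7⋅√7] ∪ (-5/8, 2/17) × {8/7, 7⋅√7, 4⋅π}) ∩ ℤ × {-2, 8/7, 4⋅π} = ℤ × {8/7, 4⋅π}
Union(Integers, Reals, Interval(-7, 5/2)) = Interval(-oo, oo)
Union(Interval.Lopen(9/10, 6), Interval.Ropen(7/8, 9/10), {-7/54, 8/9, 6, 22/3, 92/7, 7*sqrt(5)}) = Union({-7/54, 22/3, 92/7, 7*sqrt(5)}, Interval.Ropen(7/8, 9/10), Interval.Lopen(9/10, 6))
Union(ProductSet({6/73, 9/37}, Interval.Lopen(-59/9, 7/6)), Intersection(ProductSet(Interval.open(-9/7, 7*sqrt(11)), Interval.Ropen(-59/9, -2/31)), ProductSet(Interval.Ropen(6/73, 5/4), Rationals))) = Union(ProductSet({6/73, 9/37}, Interval.Lopen(-59/9, 7/6)), ProductSet(Interval.Ropen(6/73, 5/4), Intersection(Interval.Ropen(-59/9, -2/31), Rationals)))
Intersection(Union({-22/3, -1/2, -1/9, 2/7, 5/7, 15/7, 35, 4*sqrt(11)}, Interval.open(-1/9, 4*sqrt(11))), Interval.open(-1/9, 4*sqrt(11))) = Interval.open(-1/9, 4*sqrt(11))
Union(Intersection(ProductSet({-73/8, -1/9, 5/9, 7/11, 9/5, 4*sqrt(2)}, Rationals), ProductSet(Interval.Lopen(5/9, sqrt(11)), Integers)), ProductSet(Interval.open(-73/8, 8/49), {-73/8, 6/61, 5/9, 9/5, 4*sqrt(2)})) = Union(ProductSet({7/11, 9/5}, Integers), ProductSet(Interval.open(-73/8, 8/49), {-73/8, 6/61, 5/9, 9/5, 4*sqrt(2)}))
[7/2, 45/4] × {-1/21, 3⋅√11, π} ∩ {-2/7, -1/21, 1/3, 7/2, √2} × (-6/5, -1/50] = {7/2} × {-1/21}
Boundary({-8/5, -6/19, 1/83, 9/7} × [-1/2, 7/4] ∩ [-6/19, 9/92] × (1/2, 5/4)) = {-6/19, 1/83} × [1/2, 5/4]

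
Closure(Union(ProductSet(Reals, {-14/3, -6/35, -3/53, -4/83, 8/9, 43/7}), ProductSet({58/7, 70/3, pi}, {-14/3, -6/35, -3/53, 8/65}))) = Union(ProductSet({58/7, 70/3, pi}, {-14/3, -6/35, -3/53, 8/65}), ProductSet(Reals, {-14/3, -6/35, -3/53, -4/83, 8/9, 43/7}))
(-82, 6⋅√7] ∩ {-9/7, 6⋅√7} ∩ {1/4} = ∅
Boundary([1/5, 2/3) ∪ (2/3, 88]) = {1/5, 2/3, 88}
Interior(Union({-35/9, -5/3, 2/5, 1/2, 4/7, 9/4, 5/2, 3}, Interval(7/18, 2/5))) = Interval.open(7/18, 2/5)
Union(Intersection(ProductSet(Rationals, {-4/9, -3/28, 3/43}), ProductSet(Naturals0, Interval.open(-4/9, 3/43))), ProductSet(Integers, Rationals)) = ProductSet(Integers, Rationals)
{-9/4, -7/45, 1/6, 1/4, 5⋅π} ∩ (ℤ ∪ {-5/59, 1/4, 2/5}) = {1/4}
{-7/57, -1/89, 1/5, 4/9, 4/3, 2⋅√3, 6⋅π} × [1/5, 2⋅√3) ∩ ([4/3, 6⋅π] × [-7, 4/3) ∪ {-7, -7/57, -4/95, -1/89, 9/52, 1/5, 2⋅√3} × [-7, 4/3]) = ({-7/57, -1/89, 1/5, 2⋅√3} × [1/5, 4/3]) ∪ ({4/3, 2⋅√3, 6⋅π} × [1/5, 4/3))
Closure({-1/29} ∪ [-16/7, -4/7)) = [-16/7, -4/7] ∪ {-1/29}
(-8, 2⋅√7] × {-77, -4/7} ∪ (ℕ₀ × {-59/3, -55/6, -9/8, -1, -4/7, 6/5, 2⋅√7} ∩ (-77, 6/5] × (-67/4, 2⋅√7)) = ({0, 1} × {-55/6, -9/8, -1, -4/7, 6/5}) ∪ ((-8, 2⋅√7] × {-77, -4/7})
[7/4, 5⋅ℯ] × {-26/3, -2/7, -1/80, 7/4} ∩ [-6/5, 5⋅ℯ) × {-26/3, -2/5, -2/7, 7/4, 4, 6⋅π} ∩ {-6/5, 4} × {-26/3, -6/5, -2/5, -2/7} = {4} × {-26/3, -2/7}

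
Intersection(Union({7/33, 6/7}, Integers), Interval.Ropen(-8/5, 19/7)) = Union({7/33, 6/7}, Range(-1, 3, 1))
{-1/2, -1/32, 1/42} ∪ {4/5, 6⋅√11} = {-1/2, -1/32, 1/42, 4/5, 6⋅√11}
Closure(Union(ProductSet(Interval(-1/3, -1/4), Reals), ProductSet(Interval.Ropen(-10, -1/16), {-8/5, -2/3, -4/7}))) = Union(ProductSet(Interval(-10, -1/16), {-8/5, -2/3, -4/7}), ProductSet(Interval(-1/3, -1/4), Reals))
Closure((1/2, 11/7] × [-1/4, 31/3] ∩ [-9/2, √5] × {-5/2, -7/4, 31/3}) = [1/2, 11/7] × {31/3}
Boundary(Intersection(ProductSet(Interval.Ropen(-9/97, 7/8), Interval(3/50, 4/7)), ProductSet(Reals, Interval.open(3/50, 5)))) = Union(ProductSet({-9/97, 7/8}, Interval(3/50, 4/7)), ProductSet(Interval(-9/97, 7/8), {3/50, 4/7}))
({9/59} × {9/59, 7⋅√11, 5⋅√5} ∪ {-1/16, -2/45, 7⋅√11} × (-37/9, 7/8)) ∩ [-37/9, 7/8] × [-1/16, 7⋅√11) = ({-1/16, -2/45} × [-1/16, 7/8)) ∪ ({9/59} × {9/59, 5⋅√5})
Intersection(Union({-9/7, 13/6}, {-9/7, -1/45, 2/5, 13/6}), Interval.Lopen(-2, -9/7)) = {-9/7}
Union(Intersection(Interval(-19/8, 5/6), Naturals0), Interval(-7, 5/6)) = Union(Interval(-7, 5/6), Range(0, 1, 1))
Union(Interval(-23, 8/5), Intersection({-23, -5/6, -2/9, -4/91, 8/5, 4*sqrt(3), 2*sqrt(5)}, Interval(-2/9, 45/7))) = Union({2*sqrt(5)}, Interval(-23, 8/5))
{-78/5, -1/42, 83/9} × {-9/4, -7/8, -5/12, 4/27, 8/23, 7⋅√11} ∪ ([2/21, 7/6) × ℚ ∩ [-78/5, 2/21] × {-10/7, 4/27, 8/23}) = ({2/21} × {-10/7, 4/27, 8/23}) ∪ ({-78/5, -1/42, 83/9} × {-9/4, -7/8, -5/12, 4/27, 8/23, 7⋅√11})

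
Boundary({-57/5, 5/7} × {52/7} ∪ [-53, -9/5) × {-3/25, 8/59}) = ({-57/5, 5/7} × {52/7}) ∪ ([-53, -9/5] × {-3/25, 8/59})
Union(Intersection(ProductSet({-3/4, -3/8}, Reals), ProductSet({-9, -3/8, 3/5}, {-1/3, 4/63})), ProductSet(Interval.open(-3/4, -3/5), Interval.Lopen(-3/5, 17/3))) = Union(ProductSet({-3/8}, {-1/3, 4/63}), ProductSet(Interval.open(-3/4, -3/5), Interval.Lopen(-3/5, 17/3)))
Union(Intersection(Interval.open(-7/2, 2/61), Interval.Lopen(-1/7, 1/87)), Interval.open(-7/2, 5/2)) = Interval.open(-7/2, 5/2)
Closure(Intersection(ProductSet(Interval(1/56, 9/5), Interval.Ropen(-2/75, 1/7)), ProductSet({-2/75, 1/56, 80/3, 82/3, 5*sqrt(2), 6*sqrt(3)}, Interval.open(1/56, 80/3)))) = ProductSet({1/56}, Interval(1/56, 1/7))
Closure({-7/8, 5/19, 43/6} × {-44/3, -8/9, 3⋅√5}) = {-7/8, 5/19, 43/6} × {-44/3, -8/9, 3⋅√5}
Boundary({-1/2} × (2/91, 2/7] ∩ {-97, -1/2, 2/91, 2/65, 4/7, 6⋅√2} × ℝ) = {-1/2} × [2/91, 2/7]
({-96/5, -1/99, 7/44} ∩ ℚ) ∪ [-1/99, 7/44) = {-96/5} ∪ [-1/99, 7/44]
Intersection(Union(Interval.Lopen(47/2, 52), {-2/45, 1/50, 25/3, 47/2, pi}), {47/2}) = {47/2}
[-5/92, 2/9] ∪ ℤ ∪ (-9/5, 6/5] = ℤ ∪ (-9/5, 6/5]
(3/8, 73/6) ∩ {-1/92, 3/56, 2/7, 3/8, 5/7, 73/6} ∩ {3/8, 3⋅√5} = ∅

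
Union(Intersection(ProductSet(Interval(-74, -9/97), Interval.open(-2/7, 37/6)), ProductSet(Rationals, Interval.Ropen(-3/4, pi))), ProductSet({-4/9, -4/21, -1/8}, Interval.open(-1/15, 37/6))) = Union(ProductSet({-4/9, -4/21, -1/8}, Interval.open(-1/15, 37/6)), ProductSet(Intersection(Interval(-74, -9/97), Rationals), Interval.open(-2/7, pi)))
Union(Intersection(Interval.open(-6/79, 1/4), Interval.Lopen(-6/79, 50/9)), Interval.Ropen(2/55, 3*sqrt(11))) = Interval.open(-6/79, 3*sqrt(11))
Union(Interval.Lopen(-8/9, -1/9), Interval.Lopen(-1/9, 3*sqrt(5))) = Interval.Lopen(-8/9, 3*sqrt(5))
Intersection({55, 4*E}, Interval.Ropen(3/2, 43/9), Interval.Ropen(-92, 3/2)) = EmptySet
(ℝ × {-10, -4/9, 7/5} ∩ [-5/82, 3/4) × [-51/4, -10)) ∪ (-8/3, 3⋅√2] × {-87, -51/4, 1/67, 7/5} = (-8/3, 3⋅√2] × {-87, -51/4, 1/67, 7/5}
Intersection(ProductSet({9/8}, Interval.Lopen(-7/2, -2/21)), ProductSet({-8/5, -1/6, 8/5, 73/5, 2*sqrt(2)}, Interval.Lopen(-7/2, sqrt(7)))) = EmptySet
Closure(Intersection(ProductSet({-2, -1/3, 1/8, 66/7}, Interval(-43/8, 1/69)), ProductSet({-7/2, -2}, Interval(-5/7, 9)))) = ProductSet({-2}, Interval(-5/7, 1/69))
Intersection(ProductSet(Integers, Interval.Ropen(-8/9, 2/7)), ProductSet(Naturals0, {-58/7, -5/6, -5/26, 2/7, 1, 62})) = ProductSet(Naturals0, {-5/6, -5/26})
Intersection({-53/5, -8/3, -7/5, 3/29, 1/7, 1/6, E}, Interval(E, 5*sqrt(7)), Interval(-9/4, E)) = {E}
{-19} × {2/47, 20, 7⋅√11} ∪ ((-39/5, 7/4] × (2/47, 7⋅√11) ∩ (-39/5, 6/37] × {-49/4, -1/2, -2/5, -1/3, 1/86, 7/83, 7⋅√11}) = ((-39/5, 6/37] × {7/83}) ∪ ({-19} × {2/47, 20, 7⋅√11})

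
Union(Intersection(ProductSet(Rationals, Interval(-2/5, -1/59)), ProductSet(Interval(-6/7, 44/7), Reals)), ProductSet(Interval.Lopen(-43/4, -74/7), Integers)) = Union(ProductSet(Intersection(Interval(-6/7, 44/7), Rationals), Interval(-2/5, -1/59)), ProductSet(Interval.Lopen(-43/4, -74/7), Integers))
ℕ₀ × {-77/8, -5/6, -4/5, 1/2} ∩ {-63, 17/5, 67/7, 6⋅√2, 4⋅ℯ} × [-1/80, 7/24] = ∅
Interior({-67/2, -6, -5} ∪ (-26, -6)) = (-26, -6)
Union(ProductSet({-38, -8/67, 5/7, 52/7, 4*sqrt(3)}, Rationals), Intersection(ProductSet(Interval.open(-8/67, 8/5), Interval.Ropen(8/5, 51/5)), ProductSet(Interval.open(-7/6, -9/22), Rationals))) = ProductSet({-38, -8/67, 5/7, 52/7, 4*sqrt(3)}, Rationals)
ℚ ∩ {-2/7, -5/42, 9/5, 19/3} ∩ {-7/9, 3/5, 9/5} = {9/5}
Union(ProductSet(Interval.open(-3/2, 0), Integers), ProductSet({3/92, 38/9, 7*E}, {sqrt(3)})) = Union(ProductSet({3/92, 38/9, 7*E}, {sqrt(3)}), ProductSet(Interval.open(-3/2, 0), Integers))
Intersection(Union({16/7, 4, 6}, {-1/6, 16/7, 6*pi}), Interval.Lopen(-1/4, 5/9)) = {-1/6}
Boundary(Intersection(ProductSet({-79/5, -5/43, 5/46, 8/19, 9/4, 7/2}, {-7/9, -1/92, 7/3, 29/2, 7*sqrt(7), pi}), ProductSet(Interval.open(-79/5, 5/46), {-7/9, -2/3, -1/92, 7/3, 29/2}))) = ProductSet({-5/43}, {-7/9, -1/92, 7/3, 29/2})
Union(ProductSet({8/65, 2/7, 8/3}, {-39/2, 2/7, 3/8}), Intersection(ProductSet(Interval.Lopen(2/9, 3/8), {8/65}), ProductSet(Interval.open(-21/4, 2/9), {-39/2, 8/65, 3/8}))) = ProductSet({8/65, 2/7, 8/3}, {-39/2, 2/7, 3/8})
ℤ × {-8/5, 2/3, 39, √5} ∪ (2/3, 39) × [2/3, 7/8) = (ℤ × {-8/5, 2/3, 39, √5}) ∪ ((2/3, 39) × [2/3, 7/8))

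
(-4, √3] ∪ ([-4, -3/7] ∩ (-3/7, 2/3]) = (-4, √3]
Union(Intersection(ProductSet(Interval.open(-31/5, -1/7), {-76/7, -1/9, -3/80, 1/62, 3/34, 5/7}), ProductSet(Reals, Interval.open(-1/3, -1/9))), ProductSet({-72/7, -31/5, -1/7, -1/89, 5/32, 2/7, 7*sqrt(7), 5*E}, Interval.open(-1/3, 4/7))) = ProductSet({-72/7, -31/5, -1/7, -1/89, 5/32, 2/7, 7*sqrt(7), 5*E}, Interval.open(-1/3, 4/7))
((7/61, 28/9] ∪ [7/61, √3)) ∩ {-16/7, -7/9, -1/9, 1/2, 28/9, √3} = {1/2, 28/9, √3}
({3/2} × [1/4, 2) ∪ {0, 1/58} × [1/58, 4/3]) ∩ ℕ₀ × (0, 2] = {0} × [1/58, 4/3]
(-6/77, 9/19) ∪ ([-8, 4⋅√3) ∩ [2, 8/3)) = (-6/77, 9/19) ∪ [2, 8/3)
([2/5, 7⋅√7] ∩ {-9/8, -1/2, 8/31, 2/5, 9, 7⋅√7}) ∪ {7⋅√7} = {2/5, 9, 7⋅√7}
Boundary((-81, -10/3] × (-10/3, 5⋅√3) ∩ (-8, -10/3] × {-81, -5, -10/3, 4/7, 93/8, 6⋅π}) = [-8, -10/3] × {4/7}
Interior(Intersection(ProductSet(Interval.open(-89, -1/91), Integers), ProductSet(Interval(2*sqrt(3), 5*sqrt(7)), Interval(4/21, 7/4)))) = EmptySet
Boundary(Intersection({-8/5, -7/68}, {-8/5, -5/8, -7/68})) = {-8/5, -7/68}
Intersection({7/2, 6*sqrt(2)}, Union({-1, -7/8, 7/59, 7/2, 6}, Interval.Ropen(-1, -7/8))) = {7/2}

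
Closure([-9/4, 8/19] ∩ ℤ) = {-2, -1, 0}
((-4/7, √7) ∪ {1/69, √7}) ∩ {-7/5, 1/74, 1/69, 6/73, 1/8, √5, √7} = {1/74, 1/69, 6/73, 1/8, √5, √7}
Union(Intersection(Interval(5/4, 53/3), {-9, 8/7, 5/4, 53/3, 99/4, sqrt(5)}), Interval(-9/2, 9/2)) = Union({53/3}, Interval(-9/2, 9/2))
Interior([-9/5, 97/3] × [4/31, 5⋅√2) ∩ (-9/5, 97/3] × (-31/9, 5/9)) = (-9/5, 97/3) × (4/31, 5/9)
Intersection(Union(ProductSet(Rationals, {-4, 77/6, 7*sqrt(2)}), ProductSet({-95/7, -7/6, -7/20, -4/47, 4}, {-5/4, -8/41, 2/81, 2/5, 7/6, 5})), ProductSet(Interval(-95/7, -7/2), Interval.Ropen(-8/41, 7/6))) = ProductSet({-95/7}, {-8/41, 2/81, 2/5})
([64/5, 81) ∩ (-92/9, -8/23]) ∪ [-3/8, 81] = [-3/8, 81]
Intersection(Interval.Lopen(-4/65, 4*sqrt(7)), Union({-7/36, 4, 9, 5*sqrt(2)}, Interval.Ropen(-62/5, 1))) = Union({4, 9, 5*sqrt(2)}, Interval.open(-4/65, 1))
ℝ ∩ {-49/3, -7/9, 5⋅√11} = {-49/3, -7/9, 5⋅√11}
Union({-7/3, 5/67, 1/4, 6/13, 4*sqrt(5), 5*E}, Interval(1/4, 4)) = Union({-7/3, 5/67, 4*sqrt(5), 5*E}, Interval(1/4, 4))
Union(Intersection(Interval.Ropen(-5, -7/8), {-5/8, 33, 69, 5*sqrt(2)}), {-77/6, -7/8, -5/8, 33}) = {-77/6, -7/8, -5/8, 33}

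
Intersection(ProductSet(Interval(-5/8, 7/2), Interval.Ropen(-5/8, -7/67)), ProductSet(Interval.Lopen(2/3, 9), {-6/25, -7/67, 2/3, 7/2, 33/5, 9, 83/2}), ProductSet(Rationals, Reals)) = ProductSet(Intersection(Interval.Lopen(2/3, 7/2), Rationals), {-6/25})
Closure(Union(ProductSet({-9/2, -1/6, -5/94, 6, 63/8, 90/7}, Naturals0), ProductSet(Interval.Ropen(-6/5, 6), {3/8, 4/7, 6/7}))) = Union(ProductSet({-9/2, -1/6, -5/94, 6, 63/8, 90/7}, Naturals0), ProductSet(Interval(-6/5, 6), {3/8, 4/7, 6/7}))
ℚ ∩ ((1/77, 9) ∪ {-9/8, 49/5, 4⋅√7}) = {-9/8, 49/5} ∪ (ℚ ∩ (1/77, 9))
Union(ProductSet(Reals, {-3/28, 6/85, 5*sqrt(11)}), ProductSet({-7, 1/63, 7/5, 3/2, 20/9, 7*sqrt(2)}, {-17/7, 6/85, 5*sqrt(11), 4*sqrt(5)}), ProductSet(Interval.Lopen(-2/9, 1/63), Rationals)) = Union(ProductSet({-7, 1/63, 7/5, 3/2, 20/9, 7*sqrt(2)}, {-17/7, 6/85, 5*sqrt(11), 4*sqrt(5)}), ProductSet(Interval.Lopen(-2/9, 1/63), Rationals), ProductSet(Reals, {-3/28, 6/85, 5*sqrt(11)}))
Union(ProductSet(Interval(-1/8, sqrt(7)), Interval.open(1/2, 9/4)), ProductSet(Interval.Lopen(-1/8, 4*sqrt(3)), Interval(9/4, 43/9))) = Union(ProductSet(Interval.Lopen(-1/8, 4*sqrt(3)), Interval(9/4, 43/9)), ProductSet(Interval(-1/8, sqrt(7)), Interval.open(1/2, 9/4)))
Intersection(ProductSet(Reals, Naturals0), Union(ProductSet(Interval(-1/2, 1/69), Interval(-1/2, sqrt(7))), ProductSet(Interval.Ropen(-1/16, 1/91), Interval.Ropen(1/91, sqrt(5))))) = ProductSet(Interval(-1/2, 1/69), Range(0, 3, 1))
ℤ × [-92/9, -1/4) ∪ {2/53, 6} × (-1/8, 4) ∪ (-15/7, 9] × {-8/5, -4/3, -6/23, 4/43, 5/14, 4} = (ℤ × [-92/9, -1/4)) ∪ ({2/53, 6} × (-1/8, 4)) ∪ ((-15/7, 9] × {-8/5, -4/3, -6/23, 4/43, 5/14, 4})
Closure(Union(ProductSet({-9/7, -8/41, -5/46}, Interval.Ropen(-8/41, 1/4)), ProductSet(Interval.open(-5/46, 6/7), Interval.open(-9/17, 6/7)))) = Union(ProductSet({-5/46, 6/7}, Interval(-9/17, 6/7)), ProductSet({-9/7, -8/41, -5/46}, Interval(-8/41, 1/4)), ProductSet(Interval(-5/46, 6/7), {-9/17, 6/7}), ProductSet(Interval.open(-5/46, 6/7), Interval.open(-9/17, 6/7)))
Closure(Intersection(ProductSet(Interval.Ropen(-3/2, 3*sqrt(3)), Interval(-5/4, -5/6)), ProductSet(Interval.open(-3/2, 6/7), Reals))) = ProductSet(Interval(-3/2, 6/7), Interval(-5/4, -5/6))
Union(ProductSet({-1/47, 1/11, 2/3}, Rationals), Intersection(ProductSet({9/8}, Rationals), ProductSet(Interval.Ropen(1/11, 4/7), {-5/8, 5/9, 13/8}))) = ProductSet({-1/47, 1/11, 2/3}, Rationals)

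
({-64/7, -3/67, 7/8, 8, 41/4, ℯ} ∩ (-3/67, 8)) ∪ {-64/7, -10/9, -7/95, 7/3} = {-64/7, -10/9, -7/95, 7/8, 7/3, ℯ}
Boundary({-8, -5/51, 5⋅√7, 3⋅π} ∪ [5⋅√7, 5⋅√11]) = {-8, -5/51, 5⋅√11, 5⋅√7, 3⋅π}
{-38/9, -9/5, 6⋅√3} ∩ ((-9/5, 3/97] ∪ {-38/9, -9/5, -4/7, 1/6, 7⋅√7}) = {-38/9, -9/5}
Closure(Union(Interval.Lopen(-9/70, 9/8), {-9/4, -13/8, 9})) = Union({-9/4, -13/8, 9}, Interval(-9/70, 9/8))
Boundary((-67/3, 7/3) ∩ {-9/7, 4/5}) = {-9/7, 4/5}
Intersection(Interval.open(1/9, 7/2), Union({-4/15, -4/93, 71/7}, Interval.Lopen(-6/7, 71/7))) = Interval.open(1/9, 7/2)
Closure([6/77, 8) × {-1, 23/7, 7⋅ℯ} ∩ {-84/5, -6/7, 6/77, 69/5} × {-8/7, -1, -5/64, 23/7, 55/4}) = {6/77} × {-1, 23/7}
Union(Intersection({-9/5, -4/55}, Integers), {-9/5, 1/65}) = {-9/5, 1/65}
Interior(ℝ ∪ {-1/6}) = ℝ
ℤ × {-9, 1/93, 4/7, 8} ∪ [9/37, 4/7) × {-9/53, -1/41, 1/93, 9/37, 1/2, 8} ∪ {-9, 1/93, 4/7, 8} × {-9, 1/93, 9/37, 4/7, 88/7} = (ℤ × {-9, 1/93, 4/7, 8}) ∪ ({-9, 1/93, 4/7, 8} × {-9, 1/93, 9/37, 4/7, 88/7}) ∪ ([9/37, 4/7) × {-9/53, -1/41, 1/93, 9/37, 1/2, 8})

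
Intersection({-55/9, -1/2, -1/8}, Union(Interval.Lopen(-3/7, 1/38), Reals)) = {-55/9, -1/2, -1/8}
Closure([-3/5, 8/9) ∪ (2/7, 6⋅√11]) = [-3/5, 6⋅√11]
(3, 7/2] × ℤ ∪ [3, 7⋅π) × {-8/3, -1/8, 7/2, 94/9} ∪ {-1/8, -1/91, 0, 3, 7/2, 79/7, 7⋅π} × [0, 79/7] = ((3, 7/2] × ℤ) ∪ ([3, 7⋅π) × {-8/3, -1/8, 7/2, 94/9}) ∪ ({-1/8, -1/91, 0, 3, 7/2, 79/7, 7⋅π} × [0, 79/7])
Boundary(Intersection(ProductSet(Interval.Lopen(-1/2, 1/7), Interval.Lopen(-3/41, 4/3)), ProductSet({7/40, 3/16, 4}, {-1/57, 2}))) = EmptySet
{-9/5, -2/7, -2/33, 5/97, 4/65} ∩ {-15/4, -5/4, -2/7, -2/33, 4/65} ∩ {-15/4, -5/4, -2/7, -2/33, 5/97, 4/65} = {-2/7, -2/33, 4/65}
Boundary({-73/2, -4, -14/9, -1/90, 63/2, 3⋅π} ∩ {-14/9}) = {-14/9}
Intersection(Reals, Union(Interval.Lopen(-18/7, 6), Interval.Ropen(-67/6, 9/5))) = Interval(-67/6, 6)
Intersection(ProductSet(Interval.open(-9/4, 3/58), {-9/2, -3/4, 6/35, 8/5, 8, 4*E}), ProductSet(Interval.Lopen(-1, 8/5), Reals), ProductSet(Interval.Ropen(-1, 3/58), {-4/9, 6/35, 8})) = ProductSet(Interval.open(-1, 3/58), {6/35, 8})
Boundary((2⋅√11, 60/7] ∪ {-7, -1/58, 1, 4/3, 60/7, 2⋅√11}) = {-7, -1/58, 1, 4/3, 60/7, 2⋅√11}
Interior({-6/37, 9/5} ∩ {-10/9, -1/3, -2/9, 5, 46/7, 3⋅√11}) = ∅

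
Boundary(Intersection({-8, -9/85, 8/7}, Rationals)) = {-8, -9/85, 8/7}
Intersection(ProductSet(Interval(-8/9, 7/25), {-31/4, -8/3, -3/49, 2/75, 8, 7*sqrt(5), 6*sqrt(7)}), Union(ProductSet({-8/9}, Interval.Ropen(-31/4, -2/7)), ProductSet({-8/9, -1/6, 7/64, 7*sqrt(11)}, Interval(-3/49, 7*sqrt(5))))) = Union(ProductSet({-8/9}, {-31/4, -8/3}), ProductSet({-8/9, -1/6, 7/64}, {-3/49, 2/75, 8, 7*sqrt(5)}))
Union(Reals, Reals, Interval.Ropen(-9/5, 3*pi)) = Interval(-oo, oo)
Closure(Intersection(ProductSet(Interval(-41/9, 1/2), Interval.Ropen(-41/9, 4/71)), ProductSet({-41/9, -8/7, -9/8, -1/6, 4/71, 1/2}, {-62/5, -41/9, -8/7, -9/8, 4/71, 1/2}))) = ProductSet({-41/9, -8/7, -9/8, -1/6, 4/71, 1/2}, {-41/9, -8/7, -9/8})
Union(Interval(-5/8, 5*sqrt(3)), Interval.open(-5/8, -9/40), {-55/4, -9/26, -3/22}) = Union({-55/4}, Interval(-5/8, 5*sqrt(3)))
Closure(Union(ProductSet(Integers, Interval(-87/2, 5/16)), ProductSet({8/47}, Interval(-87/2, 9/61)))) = Union(ProductSet({8/47}, Interval(-87/2, 9/61)), ProductSet(Integers, Interval(-87/2, 5/16)))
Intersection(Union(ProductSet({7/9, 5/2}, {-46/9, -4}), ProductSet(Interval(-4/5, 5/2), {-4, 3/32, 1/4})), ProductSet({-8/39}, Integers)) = ProductSet({-8/39}, {-4})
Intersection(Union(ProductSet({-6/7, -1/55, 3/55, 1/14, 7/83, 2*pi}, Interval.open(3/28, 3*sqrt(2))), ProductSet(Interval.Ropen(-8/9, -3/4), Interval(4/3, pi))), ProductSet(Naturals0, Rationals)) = EmptySet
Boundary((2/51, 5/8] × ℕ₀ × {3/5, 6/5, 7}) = [2/51, 5/8] × ℕ₀ × {3/5, 6/5, 7}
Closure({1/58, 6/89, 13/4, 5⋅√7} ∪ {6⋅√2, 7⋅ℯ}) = {1/58, 6/89, 13/4, 6⋅√2, 5⋅√7, 7⋅ℯ}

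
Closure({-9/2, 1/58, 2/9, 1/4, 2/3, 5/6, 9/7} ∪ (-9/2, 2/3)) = [-9/2, 2/3] ∪ {5/6, 9/7}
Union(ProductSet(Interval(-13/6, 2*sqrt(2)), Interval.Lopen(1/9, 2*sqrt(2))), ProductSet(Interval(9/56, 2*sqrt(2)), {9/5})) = ProductSet(Interval(-13/6, 2*sqrt(2)), Interval.Lopen(1/9, 2*sqrt(2)))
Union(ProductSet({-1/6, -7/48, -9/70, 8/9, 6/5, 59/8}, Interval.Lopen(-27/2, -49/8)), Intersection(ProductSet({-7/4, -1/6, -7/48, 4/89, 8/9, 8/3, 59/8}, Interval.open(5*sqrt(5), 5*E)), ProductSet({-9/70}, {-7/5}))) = ProductSet({-1/6, -7/48, -9/70, 8/9, 6/5, 59/8}, Interval.Lopen(-27/2, -49/8))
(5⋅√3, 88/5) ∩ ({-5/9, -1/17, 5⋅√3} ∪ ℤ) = {9, 10, …, 17}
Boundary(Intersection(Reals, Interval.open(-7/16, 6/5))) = {-7/16, 6/5}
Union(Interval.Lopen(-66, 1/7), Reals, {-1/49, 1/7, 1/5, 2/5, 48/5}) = Interval(-oo, oo)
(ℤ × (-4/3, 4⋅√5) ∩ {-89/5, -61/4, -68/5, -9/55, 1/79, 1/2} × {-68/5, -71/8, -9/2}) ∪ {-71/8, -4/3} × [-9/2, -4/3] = {-71/8, -4/3} × [-9/2, -4/3]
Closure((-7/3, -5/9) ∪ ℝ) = (-∞, ∞)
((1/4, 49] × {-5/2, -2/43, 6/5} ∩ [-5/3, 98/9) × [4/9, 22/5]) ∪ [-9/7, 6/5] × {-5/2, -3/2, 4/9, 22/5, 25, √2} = ((1/4, 98/9) × {6/5}) ∪ ([-9/7, 6/5] × {-5/2, -3/2, 4/9, 22/5, 25, √2})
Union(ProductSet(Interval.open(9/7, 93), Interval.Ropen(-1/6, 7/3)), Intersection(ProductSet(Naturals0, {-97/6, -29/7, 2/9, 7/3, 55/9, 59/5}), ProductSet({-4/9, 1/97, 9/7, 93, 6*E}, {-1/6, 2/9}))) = Union(ProductSet({93}, {2/9}), ProductSet(Interval.open(9/7, 93), Interval.Ropen(-1/6, 7/3)))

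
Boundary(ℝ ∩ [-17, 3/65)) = {-17, 3/65}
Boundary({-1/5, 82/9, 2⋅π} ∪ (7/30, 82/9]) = {-1/5, 7/30, 82/9}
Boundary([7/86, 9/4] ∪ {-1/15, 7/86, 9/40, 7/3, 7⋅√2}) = {-1/15, 7/86, 9/4, 7/3, 7⋅√2}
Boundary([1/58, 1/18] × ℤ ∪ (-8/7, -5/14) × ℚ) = ([-8/7, -5/14] × ℝ) ∪ ([1/58, 1/18] × ℤ)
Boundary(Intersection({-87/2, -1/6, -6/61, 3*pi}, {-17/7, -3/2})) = EmptySet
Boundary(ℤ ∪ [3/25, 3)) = {3/25} ∪ (ℤ \ (3/25, 3))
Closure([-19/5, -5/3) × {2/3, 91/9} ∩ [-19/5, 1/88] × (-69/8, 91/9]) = [-19/5, -5/3] × {2/3, 91/9}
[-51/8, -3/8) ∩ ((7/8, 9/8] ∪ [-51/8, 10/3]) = [-51/8, -3/8)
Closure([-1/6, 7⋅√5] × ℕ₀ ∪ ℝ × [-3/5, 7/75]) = (ℝ × [-3/5, 7/75]) ∪ ([-1/6, 7⋅√5] × (ℕ₀ ∪ (ℕ₀ \ (-3/5, 7/75))))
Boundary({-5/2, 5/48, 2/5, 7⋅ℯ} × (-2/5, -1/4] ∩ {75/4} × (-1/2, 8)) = ∅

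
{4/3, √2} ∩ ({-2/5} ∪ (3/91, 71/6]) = {4/3, √2}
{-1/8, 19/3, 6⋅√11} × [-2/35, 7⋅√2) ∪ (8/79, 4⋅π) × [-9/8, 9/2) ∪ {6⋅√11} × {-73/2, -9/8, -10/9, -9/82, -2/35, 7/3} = ((8/79, 4⋅π) × [-9/8, 9/2)) ∪ ({6⋅√11} × {-73/2, -9/8, -10/9, -9/82, -2/35, 7/3}) ∪ ({-1/8, 19/3, 6⋅√11} × [-2/35, 7⋅√2))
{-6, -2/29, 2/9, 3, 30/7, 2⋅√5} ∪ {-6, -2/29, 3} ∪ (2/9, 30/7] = {-6, -2/29, 2⋅√5} ∪ [2/9, 30/7]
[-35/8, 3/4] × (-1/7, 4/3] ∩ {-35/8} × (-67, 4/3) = {-35/8} × (-1/7, 4/3)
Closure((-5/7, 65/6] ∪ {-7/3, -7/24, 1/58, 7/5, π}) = {-7/3} ∪ [-5/7, 65/6]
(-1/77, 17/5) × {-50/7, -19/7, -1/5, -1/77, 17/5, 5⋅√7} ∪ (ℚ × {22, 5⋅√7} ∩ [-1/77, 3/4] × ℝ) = ((ℚ ∩ [-1/77, 3/4]) × {22, 5⋅√7}) ∪ ((-1/77, 17/5) × {-50/7, -19/7, -1/5, -1/77, 17/5, 5⋅√7})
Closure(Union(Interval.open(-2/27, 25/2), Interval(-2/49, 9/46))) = Interval(-2/27, 25/2)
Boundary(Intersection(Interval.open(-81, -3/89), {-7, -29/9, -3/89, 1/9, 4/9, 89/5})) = {-7, -29/9}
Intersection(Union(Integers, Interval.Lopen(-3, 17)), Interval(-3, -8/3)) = Union(Interval(-3, -8/3), Range(-3, -2, 1))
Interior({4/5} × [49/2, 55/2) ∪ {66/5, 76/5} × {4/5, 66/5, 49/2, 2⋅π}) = ∅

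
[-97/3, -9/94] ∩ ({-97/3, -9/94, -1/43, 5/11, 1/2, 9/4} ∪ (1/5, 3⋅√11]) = {-97/3, -9/94}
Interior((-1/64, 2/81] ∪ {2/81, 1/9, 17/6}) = (-1/64, 2/81)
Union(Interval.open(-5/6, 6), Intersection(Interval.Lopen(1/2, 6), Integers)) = Union(Interval.Lopen(-5/6, 6), Range(1, 7, 1))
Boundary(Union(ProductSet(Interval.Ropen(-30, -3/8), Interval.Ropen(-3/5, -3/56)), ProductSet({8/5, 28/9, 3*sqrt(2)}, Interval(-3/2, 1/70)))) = Union(ProductSet({-30, -3/8}, Interval(-3/5, -3/56)), ProductSet({8/5, 28/9, 3*sqrt(2)}, Interval(-3/2, 1/70)), ProductSet(Interval(-30, -3/8), {-3/5, -3/56}))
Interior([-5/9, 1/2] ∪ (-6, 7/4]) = (-6, 7/4)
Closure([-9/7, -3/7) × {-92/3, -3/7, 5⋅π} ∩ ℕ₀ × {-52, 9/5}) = ∅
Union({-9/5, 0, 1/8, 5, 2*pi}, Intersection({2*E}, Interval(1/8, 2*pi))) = {-9/5, 0, 1/8, 5, 2*E, 2*pi}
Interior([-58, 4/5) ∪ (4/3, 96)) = (-58, 4/5) ∪ (4/3, 96)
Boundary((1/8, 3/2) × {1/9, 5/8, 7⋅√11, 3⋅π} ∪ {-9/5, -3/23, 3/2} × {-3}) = ({-9/5, -3/23, 3/2} × {-3}) ∪ ([1/8, 3/2] × {1/9, 5/8, 7⋅√11, 3⋅π})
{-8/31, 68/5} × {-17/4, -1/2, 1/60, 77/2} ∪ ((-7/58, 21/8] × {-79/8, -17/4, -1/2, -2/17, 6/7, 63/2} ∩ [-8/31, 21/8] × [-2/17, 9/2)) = ({-8/31, 68/5} × {-17/4, -1/2, 1/60, 77/2}) ∪ ((-7/58, 21/8] × {-2/17, 6/7})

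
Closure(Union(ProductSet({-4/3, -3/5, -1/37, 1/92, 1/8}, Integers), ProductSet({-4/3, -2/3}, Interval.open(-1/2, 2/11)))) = Union(ProductSet({-4/3, -2/3}, Interval(-1/2, 2/11)), ProductSet({-4/3, -3/5, -1/37, 1/92, 1/8}, Integers))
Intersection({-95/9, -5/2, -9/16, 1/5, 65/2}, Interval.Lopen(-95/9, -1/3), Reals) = {-5/2, -9/16}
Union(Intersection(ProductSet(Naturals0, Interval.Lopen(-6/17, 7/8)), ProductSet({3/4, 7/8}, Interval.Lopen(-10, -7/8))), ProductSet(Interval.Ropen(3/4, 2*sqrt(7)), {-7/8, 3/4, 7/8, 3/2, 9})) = ProductSet(Interval.Ropen(3/4, 2*sqrt(7)), {-7/8, 3/4, 7/8, 3/2, 9})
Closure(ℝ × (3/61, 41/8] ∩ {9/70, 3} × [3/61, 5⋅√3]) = {9/70, 3} × [3/61, 41/8]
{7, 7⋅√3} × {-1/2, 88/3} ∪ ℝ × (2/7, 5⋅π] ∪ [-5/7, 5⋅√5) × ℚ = (ℝ × (2/7, 5⋅π]) ∪ ({7, 7⋅√3} × {-1/2, 88/3}) ∪ ([-5/7, 5⋅√5) × ℚ)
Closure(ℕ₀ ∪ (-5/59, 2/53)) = [-5/59, 2/53] ∪ ℕ₀ ∪ (ℕ₀ \ (-5/59, 2/53))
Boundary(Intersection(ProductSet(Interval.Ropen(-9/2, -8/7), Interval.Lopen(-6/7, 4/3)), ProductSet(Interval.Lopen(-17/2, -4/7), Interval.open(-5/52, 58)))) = Union(ProductSet({-9/2, -8/7}, Interval(-5/52, 4/3)), ProductSet(Interval(-9/2, -8/7), {-5/52, 4/3}))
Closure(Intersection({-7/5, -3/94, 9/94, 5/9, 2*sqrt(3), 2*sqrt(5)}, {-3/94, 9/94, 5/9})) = {-3/94, 9/94, 5/9}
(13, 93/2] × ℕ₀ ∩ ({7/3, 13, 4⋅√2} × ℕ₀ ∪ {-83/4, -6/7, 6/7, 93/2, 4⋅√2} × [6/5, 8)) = {93/2} × {2, 3, …, 7}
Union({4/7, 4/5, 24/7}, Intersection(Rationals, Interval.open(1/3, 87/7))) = Intersection(Interval.open(1/3, 87/7), Rationals)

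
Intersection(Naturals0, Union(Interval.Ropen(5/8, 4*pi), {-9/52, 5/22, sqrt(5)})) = Range(1, 13, 1)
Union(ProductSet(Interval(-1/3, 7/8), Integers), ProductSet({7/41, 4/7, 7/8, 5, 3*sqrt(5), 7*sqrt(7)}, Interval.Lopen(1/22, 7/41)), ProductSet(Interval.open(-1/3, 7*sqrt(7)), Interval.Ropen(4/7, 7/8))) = Union(ProductSet({7/41, 4/7, 7/8, 5, 3*sqrt(5), 7*sqrt(7)}, Interval.Lopen(1/22, 7/41)), ProductSet(Interval(-1/3, 7/8), Integers), ProductSet(Interval.open(-1/3, 7*sqrt(7)), Interval.Ropen(4/7, 7/8)))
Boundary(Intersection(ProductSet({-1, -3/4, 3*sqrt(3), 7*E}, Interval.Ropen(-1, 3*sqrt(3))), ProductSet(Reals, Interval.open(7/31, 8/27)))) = ProductSet({-1, -3/4, 3*sqrt(3), 7*E}, Interval(7/31, 8/27))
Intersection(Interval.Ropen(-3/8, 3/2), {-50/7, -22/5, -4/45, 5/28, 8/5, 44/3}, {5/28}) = {5/28}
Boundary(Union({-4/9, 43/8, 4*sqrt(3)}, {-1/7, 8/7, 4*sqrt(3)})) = {-4/9, -1/7, 8/7, 43/8, 4*sqrt(3)}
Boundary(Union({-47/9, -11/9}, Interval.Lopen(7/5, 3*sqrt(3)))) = {-47/9, -11/9, 7/5, 3*sqrt(3)}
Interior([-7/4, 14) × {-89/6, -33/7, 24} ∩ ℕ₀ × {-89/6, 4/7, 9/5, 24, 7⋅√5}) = ∅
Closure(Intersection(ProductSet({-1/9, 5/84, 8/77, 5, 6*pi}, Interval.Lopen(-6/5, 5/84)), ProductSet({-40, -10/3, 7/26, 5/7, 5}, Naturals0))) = ProductSet({5}, Range(0, 1, 1))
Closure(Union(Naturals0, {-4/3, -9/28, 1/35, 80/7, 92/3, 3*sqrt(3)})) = Union({-4/3, -9/28, 1/35, 80/7, 92/3, 3*sqrt(3)}, Naturals0)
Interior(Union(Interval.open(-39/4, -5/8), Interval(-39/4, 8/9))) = Interval.open(-39/4, 8/9)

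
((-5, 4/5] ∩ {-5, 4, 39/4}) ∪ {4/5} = {4/5}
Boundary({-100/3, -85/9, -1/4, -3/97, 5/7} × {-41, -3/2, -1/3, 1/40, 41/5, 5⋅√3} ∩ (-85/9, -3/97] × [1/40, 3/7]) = {-1/4, -3/97} × {1/40}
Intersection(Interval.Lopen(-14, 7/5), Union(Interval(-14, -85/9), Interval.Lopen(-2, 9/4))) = Union(Interval.Lopen(-14, -85/9), Interval.Lopen(-2, 7/5))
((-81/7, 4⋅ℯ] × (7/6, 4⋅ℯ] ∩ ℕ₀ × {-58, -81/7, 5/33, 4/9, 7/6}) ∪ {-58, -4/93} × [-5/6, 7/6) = {-58, -4/93} × [-5/6, 7/6)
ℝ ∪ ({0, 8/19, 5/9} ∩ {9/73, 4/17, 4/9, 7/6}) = ℝ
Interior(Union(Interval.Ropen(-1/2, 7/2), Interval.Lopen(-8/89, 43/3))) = Interval.open(-1/2, 43/3)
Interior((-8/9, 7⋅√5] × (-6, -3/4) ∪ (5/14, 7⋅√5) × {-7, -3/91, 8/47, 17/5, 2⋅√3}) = (-8/9, 7⋅√5) × (-6, -3/4)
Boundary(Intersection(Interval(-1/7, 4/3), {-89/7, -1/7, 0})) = {-1/7, 0}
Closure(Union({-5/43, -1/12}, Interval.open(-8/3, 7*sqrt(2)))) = Interval(-8/3, 7*sqrt(2))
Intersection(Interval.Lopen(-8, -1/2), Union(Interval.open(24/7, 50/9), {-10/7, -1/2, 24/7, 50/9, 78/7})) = {-10/7, -1/2}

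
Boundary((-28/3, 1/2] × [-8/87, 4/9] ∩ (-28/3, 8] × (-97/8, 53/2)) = ({-28/3, 1/2} × [-8/87, 4/9]) ∪ ([-28/3, 1/2] × {-8/87, 4/9})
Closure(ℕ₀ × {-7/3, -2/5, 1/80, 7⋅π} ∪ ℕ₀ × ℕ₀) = ℕ₀ × ({-7/3, -2/5, 1/80, 7⋅π} ∪ ℕ₀)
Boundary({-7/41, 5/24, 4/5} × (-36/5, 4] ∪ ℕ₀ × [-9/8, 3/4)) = (ℕ₀ × [-9/8, 3/4]) ∪ ({-7/41, 5/24, 4/5} × [-36/5, 4])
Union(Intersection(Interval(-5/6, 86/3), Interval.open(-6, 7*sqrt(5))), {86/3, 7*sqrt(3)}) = Union({86/3}, Interval.Ropen(-5/6, 7*sqrt(5)))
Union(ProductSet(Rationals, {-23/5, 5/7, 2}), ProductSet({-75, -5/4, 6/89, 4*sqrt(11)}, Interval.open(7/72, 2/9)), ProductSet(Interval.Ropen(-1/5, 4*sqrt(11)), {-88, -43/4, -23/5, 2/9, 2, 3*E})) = Union(ProductSet({-75, -5/4, 6/89, 4*sqrt(11)}, Interval.open(7/72, 2/9)), ProductSet(Interval.Ropen(-1/5, 4*sqrt(11)), {-88, -43/4, -23/5, 2/9, 2, 3*E}), ProductSet(Rationals, {-23/5, 5/7, 2}))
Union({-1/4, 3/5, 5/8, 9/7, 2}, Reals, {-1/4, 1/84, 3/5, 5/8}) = Reals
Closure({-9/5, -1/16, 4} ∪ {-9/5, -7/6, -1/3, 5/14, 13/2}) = {-9/5, -7/6, -1/3, -1/16, 5/14, 4, 13/2}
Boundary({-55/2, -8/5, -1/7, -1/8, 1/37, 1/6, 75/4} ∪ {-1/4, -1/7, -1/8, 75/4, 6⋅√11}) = {-55/2, -8/5, -1/4, -1/7, -1/8, 1/37, 1/6, 75/4, 6⋅√11}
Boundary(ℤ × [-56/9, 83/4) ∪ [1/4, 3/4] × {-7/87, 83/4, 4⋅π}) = (ℤ × [-56/9, 83/4]) ∪ ([1/4, 3/4] × {-7/87, 83/4, 4⋅π})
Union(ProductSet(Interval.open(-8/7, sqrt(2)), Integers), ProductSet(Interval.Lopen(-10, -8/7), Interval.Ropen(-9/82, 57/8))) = Union(ProductSet(Interval.Lopen(-10, -8/7), Interval.Ropen(-9/82, 57/8)), ProductSet(Interval.open(-8/7, sqrt(2)), Integers))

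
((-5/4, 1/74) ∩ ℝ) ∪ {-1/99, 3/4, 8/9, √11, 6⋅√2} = (-5/4, 1/74) ∪ {3/4, 8/9, √11, 6⋅√2}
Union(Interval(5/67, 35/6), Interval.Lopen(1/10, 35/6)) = Interval(5/67, 35/6)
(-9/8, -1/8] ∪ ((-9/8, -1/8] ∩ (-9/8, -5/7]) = (-9/8, -1/8]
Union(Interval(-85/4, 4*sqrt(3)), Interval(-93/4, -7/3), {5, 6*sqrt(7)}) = Union({6*sqrt(7)}, Interval(-93/4, 4*sqrt(3)))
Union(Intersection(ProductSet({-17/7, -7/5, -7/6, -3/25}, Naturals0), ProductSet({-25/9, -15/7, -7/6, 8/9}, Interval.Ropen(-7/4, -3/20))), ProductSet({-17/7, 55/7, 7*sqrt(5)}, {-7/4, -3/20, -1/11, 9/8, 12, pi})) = ProductSet({-17/7, 55/7, 7*sqrt(5)}, {-7/4, -3/20, -1/11, 9/8, 12, pi})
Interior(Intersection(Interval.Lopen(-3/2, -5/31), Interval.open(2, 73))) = EmptySet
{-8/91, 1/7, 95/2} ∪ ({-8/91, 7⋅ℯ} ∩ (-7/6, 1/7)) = {-8/91, 1/7, 95/2}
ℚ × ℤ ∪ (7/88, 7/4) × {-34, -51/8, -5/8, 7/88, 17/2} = (ℚ × ℤ) ∪ ((7/88, 7/4) × {-34, -51/8, -5/8, 7/88, 17/2})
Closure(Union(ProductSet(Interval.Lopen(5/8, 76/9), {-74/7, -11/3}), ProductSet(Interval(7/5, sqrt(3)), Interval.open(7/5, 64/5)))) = Union(ProductSet(Interval(5/8, 76/9), {-74/7, -11/3}), ProductSet(Interval(7/5, sqrt(3)), Interval(7/5, 64/5)))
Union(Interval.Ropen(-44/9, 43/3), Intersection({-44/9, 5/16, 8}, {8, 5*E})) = Interval.Ropen(-44/9, 43/3)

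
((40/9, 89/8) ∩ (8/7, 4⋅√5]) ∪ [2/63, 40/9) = [2/63, 40/9) ∪ (40/9, 4⋅√5]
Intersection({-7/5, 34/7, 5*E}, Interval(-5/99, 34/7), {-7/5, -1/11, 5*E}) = EmptySet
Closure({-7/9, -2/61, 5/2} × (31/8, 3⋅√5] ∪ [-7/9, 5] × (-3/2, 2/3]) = ([-7/9, 5] × [-3/2, 2/3]) ∪ ({-7/9, -2/61, 5/2} × [31/8, 3⋅√5])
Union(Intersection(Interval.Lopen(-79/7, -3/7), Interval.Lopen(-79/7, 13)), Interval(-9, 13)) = Interval.Lopen(-79/7, 13)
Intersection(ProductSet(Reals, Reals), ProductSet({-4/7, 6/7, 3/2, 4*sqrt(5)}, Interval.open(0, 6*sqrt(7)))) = ProductSet({-4/7, 6/7, 3/2, 4*sqrt(5)}, Interval.open(0, 6*sqrt(7)))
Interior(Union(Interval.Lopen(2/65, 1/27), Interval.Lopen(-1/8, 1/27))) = Interval.open(-1/8, 1/27)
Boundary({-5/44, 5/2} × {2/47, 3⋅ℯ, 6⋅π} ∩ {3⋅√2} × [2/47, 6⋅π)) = ∅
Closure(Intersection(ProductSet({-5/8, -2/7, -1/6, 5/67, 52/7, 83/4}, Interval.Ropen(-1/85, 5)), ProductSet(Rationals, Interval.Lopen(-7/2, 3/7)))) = ProductSet({-5/8, -2/7, -1/6, 5/67, 52/7, 83/4}, Interval(-1/85, 3/7))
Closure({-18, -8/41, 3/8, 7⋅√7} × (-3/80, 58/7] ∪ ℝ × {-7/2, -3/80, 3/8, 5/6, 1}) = (ℝ × {-7/2, -3/80, 3/8, 5/6, 1}) ∪ ({-18, -8/41, 3/8, 7⋅√7} × [-3/80, 58/7])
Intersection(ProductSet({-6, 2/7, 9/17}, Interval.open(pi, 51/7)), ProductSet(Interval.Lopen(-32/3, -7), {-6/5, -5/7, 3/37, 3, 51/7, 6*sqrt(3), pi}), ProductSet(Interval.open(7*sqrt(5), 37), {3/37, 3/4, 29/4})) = EmptySet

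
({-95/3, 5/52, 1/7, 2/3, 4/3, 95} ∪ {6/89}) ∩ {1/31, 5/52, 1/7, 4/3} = {5/52, 1/7, 4/3}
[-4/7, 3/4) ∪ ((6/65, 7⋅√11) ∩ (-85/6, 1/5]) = [-4/7, 3/4)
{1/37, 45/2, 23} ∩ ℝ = {1/37, 45/2, 23}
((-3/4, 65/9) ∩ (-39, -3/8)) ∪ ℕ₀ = (-3/4, -3/8) ∪ ℕ₀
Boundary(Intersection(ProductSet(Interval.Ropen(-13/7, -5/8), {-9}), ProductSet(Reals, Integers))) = ProductSet(Interval(-13/7, -5/8), {-9})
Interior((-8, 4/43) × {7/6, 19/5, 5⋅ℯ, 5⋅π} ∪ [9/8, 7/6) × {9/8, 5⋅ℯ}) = ∅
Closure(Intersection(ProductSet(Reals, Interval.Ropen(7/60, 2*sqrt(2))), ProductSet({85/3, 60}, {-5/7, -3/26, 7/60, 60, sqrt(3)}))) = ProductSet({85/3, 60}, {7/60, sqrt(3)})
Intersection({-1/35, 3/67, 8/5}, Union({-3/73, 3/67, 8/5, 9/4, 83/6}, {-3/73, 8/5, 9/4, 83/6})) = {3/67, 8/5}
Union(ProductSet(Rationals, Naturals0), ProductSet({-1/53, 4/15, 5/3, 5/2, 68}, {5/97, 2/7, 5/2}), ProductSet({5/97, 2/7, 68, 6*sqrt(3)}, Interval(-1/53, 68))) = Union(ProductSet({5/97, 2/7, 68, 6*sqrt(3)}, Interval(-1/53, 68)), ProductSet({-1/53, 4/15, 5/3, 5/2, 68}, {5/97, 2/7, 5/2}), ProductSet(Rationals, Naturals0))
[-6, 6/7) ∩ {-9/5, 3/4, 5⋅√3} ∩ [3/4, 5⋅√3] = {3/4}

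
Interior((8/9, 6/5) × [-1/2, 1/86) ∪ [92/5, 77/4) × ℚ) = (8/9, 6/5) × (-1/2, 1/86)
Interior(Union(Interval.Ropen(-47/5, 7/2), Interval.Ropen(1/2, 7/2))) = Interval.open(-47/5, 7/2)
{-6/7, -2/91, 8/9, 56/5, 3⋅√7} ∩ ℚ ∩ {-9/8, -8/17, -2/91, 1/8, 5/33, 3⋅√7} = {-2/91}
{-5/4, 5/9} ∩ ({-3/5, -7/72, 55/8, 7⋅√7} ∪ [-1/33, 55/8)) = {5/9}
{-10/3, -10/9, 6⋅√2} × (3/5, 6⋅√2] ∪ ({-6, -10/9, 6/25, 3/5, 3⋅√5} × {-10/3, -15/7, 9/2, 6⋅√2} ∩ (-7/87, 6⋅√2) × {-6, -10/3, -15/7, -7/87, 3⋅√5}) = ({6/25, 3/5, 3⋅√5} × {-10/3, -15/7}) ∪ ({-10/3, -10/9, 6⋅√2} × (3/5, 6⋅√2])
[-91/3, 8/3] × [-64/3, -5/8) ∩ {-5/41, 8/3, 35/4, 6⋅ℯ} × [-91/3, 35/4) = {-5/41, 8/3} × [-64/3, -5/8)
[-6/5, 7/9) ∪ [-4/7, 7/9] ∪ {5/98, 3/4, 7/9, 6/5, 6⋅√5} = [-6/5, 7/9] ∪ {6/5, 6⋅√5}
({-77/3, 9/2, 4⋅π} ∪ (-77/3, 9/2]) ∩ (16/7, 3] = (16/7, 3]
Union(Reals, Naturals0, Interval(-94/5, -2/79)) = Interval(-oo, oo)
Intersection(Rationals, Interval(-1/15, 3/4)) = Intersection(Interval(-1/15, 3/4), Rationals)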